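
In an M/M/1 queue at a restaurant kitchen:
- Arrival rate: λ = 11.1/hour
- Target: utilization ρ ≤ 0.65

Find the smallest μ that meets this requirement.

ρ = λ/μ, so μ = λ/ρ
μ ≥ 11.1/0.65 = 17.0769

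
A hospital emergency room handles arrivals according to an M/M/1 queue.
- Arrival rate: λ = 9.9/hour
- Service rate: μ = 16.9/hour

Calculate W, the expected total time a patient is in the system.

First, compute utilization: ρ = λ/μ = 9.9/16.9 = 0.5858
For M/M/1: W = 1/(μ-λ)
W = 1/(16.9-9.9) = 1/7.00
W = 0.1429 hours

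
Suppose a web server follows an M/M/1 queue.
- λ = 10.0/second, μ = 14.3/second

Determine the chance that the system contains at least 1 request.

ρ = λ/μ = 10.0/14.3 = 0.6993
P(N ≥ n) = ρⁿ
P(N ≥ 1) = 0.6993^1
P(N ≥ 1) = 0.6993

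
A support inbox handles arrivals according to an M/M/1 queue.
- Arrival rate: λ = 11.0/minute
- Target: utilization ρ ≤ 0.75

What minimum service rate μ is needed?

ρ = λ/μ, so μ = λ/ρ
μ ≥ 11.0/0.75 = 14.6667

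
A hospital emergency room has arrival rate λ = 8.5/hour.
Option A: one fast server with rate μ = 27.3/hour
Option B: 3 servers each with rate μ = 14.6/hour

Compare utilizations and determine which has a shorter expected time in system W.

Option A: single server μ = 27.3 (M/M/1)
  ρ_A = 8.5/27.3 = 0.3114
  W_A = 1/(μ-λ) = 1/(27.3-8.5) = 1/18.80 = 0.05319

Option B: 3 servers μ = 14.6 (M/M/3)
  ρ_B = λ/(cμ) = 8.5/(3×14.6) = 0.1941
  Offered load a = λ/μ = cρ = 8.5/14.6 = 0.5822
  P₀ = [ Σₙ₌₀^2 aⁿ/n! + a^3/(3!(1-ρ)) ]⁻¹
  Σ = a^0/0! + a^1/1! + a^2/2! = 1.0000 + 0.5822 + 0.1695 = 1.7517
  a^3/(3!(1-ρ)) = 0.19733/(6 × 0.80594) = 0.04081
  P₀ = 1/(1.7517 + 0.04081) = 0.5579
  Lq = P₀·a^3·ρ / (3!(1-ρ)²) = 0.5579 × 0.1973 × 0.1941 / (6 × 0.6495) = 0.005482
  Wq_B = Lq/λ = 0.005482/8.5 = 0.00064494
  W_B = Wq_B + 1/μ = 0.00064494 + 0.068493 = 0.06914

Since W_A = 0.05319 < W_B = 0.06914, Option A (single fast server) has the shorter time in system.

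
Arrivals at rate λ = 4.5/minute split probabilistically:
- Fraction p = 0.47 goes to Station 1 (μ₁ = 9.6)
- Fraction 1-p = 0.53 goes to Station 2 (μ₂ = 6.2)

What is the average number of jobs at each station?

Effective rates: λ₁ = 4.5×0.47 = 2.115, λ₂ = 4.5×0.53 = 2.385
Station 1: ρ₁ = 2.115/9.6 = 0.22031, L₁ = ρ₁/(1-ρ₁) = 0.22031/(1-0.22031) = 0.2826
Station 2: ρ₂ = 2.385/6.2 = 0.3847, L₂ = ρ₂/(1-ρ₂) = 0.3847/(1-0.3847) = 0.6252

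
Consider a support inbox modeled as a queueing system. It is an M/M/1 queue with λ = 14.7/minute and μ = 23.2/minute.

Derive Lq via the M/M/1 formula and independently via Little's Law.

Method 1 (direct): Lq = λ²/(μ(μ-λ)) = 216.09/(23.2 × 8.50) = 1.0958

Method 2 (Little's Law):
W = 1/(μ-λ) = 1/8.50 = 0.117647
Wq = W - 1/μ = 0.117647 - 0.0431034 = 0.074544
Lq = λWq = 14.7 × 0.074544 = 1.0958 ✔ (matches Method 1)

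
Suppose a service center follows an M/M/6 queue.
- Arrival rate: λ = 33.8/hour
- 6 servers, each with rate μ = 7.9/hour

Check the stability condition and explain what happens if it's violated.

Stability requires ρ = λ/(cμ) < 1
ρ = 33.8/(6 × 7.9) = 33.8/47.40 = 0.7131
Since 0.7131 < 1, the system is STABLE.
The servers are busy 71.31% of the time.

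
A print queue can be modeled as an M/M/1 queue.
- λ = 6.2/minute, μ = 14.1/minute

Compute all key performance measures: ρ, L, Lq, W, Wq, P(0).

Step 1: ρ = λ/μ = 6.2/14.1 = 0.4397
Step 2: L = λ/(μ-λ) = 6.2/7.90 = 0.7848
Step 3: Lq = λ²/(μ(μ-λ)) = 38.44/(14.1×7.90) = 0.3451
Step 4: W = 1/(μ-λ) = 1/7.90 = 0.12658
Step 5: Wq = λ/(μ(μ-λ)) = 6.2/(14.1×7.90) = 0.05566
Step 6: P(0) = 1-ρ = 0.5603
Verify: L = λW = 6.2×0.12658 = 0.7848 ✔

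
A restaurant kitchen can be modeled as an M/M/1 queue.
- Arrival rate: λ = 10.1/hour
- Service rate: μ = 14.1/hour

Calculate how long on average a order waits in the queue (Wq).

First, compute utilization: ρ = λ/μ = 10.1/14.1 = 0.7163
For M/M/1: Wq = λ/(μ(μ-λ))
Wq = 10.1/(14.1 × (14.1-10.1))
Wq = 10.1/(14.1 × 4.00)
Wq = 0.1791 hours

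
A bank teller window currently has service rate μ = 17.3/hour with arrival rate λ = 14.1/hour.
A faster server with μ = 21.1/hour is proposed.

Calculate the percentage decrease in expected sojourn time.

System 1: ρ₁ = 14.1/17.3 = 0.8150, W₁ = 1/(17.3-14.1) = 0.312500
System 2: ρ₂ = 14.1/21.1 = 0.6682, W₂ = 1/(21.1-14.1) = 0.142857
Improvement: (W₁-W₂)/W₁ = (0.312500-0.142857)/0.312500 = 54.29%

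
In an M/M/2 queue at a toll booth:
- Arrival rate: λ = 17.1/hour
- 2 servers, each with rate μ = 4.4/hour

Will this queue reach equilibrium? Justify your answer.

Stability requires ρ = λ/(cμ) < 1
ρ = 17.1/(2 × 4.4) = 17.1/8.80 = 1.9432
Since 1.9432 ≥ 1, the system is UNSTABLE.
Need c > λ/μ = 17.1/4.4 = 3.89.
Minimum servers needed: c = 4.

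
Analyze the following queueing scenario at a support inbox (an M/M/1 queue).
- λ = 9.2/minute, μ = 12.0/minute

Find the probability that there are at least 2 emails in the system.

ρ = λ/μ = 9.2/12.0 = 0.7667
P(N ≥ n) = ρⁿ
P(N ≥ 2) = 0.7667^2
P(N ≥ 2) = 0.5878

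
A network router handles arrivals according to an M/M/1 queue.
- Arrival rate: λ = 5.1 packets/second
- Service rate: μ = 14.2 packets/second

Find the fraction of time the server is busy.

Server utilization: ρ = λ/μ
ρ = 5.1/14.2 = 0.3592
The server is busy 35.92% of the time.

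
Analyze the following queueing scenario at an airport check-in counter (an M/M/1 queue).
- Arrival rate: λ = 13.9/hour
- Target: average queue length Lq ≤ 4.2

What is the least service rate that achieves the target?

For M/M/1: Lq = λ²/(μ(μ-λ))
Need Lq ≤ 4.2, i.e. μ(μ-λ) ≥ λ²/4.2
μ² - 13.9μ - 193.21/4.2 ≥ 0  →  μ² - 13.9μ - 46.00238 ≥ 0
Quadratic formula (positive root): μ = [λ + √(λ² + 4×46.00238)]/2
Discriminant: 193.21 + 4×46.00238 = 377.2195, √377.2195 = 19.42214
μ ≥ (13.9 + 19.42214)/2 = 16.6611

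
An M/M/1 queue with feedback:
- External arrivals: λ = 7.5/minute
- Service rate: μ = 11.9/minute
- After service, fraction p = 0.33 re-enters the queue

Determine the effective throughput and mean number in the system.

Effective arrival rate: λ_eff = λ/(1-p) = 7.5/(1-0.33) = 7.5/0.67 = 11.19403
ρ = λ_eff/μ = 11.19403/11.9 = 0.9406748
L = ρ/(1-ρ) = 0.9406748/(1-0.9406748) = 15.8562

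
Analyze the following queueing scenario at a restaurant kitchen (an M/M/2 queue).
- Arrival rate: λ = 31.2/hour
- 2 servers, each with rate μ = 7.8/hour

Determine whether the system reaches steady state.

Stability requires ρ = λ/(cμ) < 1
ρ = 31.2/(2 × 7.8) = 31.2/15.60 = 2.0000
Since 2.0000 ≥ 1, the system is UNSTABLE.
Need c > λ/μ = 31.2/7.8 = 4.00.
Minimum servers needed: c = 5.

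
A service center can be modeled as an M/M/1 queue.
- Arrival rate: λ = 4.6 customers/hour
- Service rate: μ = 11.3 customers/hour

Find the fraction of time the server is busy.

Server utilization: ρ = λ/μ
ρ = 4.6/11.3 = 0.4071
The server is busy 40.71% of the time.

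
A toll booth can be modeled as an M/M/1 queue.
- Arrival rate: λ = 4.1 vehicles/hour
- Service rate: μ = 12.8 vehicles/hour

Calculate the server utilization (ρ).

Server utilization: ρ = λ/μ
ρ = 4.1/12.8 = 0.3203
The server is busy 32.03% of the time.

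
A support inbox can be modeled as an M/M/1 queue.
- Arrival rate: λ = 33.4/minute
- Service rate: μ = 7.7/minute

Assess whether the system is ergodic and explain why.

Stability requires ρ = λ/(cμ) < 1
ρ = 33.4/(1 × 7.7) = 33.4/7.70 = 4.3377
Since 4.3377 ≥ 1, the system is UNSTABLE.
Queue grows without bound. Need μ > λ = 33.4.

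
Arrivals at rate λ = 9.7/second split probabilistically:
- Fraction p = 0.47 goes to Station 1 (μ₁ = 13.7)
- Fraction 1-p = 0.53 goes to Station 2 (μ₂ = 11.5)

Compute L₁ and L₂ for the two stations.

Effective rates: λ₁ = 9.7×0.47 = 4.559, λ₂ = 9.7×0.53 = 5.141
Station 1: ρ₁ = 4.559/13.7 = 0.33277, L₁ = ρ₁/(1-ρ₁) = 0.33277/(1-0.33277) = 0.4987
Station 2: ρ₂ = 5.141/11.5 = 0.447043, L₂ = ρ₂/(1-ρ₂) = 0.447043/(1-0.447043) = 0.8085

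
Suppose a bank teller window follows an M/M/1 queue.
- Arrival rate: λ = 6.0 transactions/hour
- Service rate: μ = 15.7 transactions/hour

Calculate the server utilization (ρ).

Server utilization: ρ = λ/μ
ρ = 6.0/15.7 = 0.3822
The server is busy 38.22% of the time.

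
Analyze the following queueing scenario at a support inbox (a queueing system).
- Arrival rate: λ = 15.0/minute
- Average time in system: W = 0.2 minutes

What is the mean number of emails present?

Little's Law: L = λW
L = 15.0 × 0.2 = 3.0000 emails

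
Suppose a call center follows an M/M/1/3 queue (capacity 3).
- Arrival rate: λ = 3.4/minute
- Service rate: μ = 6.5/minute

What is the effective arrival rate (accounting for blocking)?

ρ = λ/μ = 3.4/6.5 = 0.52308
P₀ = (1-ρ)/(1-ρ^(K+1)) = (1-0.52308)/(1-0.52308^4) = 0.4769/0.9251 = 0.5155
P_K = P₀×ρ^K = 0.51551 × 0.52308^3 = 0.51551 × 0.14312 = 0.07378
λ_eff = λ(1-P_K) = 3.4 × (1 - 0.07378) = 3.4 × 0.9262 = 3.1491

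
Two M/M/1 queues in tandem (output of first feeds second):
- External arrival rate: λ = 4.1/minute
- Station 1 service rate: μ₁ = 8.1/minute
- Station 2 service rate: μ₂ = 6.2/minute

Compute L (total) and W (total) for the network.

By Jackson's theorem, each station behaves as independent M/M/1.
Station 1: ρ₁ = 4.1/8.1 = 0.5062, L₁ = ρ₁/(1-ρ₁) = λ/(μ₁-λ) = 4.1/4.00 = 1.0250
Station 2: ρ₂ = 4.1/6.2 = 0.6613, L₂ = ρ₂/(1-ρ₂) = λ/(μ₂-λ) = 4.1/2.10 = 1.9524
Total: L = L₁ + L₂ = 1.0250 + 1.9524 = 2.9774
W = L/λ = 2.9774/4.1 = 0.7262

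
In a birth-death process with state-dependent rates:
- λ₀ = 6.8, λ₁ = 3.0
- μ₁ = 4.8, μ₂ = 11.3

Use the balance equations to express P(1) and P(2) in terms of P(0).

Balance equations:
State 0: λ₀P₀ = μ₁P₁ → P₁ = (λ₀/μ₁)P₀ = (6.8/4.8)P₀ = 1.4167P₀
State 1: P₂ = (λ₀λ₁)/(μ₁μ₂)P₀ = (6.8×3.0)/(4.8×11.3)P₀ = 0.3761P₀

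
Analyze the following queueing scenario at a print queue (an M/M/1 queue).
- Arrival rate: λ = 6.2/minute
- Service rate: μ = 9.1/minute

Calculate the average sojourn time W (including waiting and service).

First, compute utilization: ρ = λ/μ = 6.2/9.1 = 0.6813
For M/M/1: W = 1/(μ-λ)
W = 1/(9.1-6.2) = 1/2.90
W = 0.3448 minutes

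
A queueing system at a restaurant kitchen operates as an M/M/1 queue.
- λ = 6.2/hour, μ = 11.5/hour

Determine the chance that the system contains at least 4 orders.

ρ = λ/μ = 6.2/11.5 = 0.53913
P(N ≥ n) = ρⁿ
P(N ≥ 4) = 0.53913^4
P(N ≥ 4) = 0.08448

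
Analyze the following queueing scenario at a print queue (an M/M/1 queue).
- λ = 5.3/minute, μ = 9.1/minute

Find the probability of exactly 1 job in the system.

ρ = λ/μ = 5.3/9.1 = 0.5824
P(n) = (1-ρ)ρⁿ
P(1) = (1-0.5824) × 0.5824^1
P(1) = 0.4176 × 0.5824
P(1) = 0.2432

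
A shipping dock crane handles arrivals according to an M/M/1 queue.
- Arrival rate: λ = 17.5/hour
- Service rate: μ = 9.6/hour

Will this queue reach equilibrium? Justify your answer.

Stability requires ρ = λ/(cμ) < 1
ρ = 17.5/(1 × 9.6) = 17.5/9.60 = 1.8229
Since 1.8229 ≥ 1, the system is UNSTABLE.
Queue grows without bound. Need μ > λ = 17.5.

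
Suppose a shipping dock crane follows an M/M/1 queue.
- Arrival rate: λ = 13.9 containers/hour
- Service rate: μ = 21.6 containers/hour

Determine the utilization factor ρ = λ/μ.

Server utilization: ρ = λ/μ
ρ = 13.9/21.6 = 0.6435
The server is busy 64.35% of the time.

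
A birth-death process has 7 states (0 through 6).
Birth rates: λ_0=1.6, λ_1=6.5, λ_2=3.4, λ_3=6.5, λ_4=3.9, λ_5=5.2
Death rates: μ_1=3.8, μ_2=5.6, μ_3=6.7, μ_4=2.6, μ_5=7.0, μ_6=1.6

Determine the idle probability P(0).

Ratios P(n)/P(0) = (λ₀···λₙ₋₁)/(μ₁···μₙ):
P(1)/P(0) = (1.6)/(3.8) = 0.4211
P(2)/P(0) = (1.6×6.5)/(3.8×5.6) = 0.4887
P(3)/P(0) = (1.6×6.5×3.4)/(3.8×5.6×6.7) = 0.2480
P(4)/P(0) = (1.6×6.5×3.4×6.5)/(3.8×5.6×6.7×2.6) = 0.6200
P(5)/P(0) = (1.6×6.5×3.4×6.5×3.9)/(3.8×5.6×6.7×2.6×7.0) = 0.3454
P(6)/P(0) = (1.6×6.5×3.4×6.5×3.9×5.2)/(3.8×5.6×6.7×2.6×7.0×1.6) = 1.1227

Normalization: ∑ P(n) = 1
P(0) × (1.0000 + 0.4211 + 0.4887 + 0.2480 + 0.6200 + 0.3454 + 1.1227) = 1
P(0) × 4.2459 = 1
P(0) = 1/4.2459 = 0.2355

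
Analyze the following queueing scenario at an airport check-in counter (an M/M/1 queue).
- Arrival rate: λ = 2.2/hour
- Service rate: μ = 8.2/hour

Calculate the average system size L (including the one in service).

ρ = λ/μ = 2.2/8.2 = 0.2683
For M/M/1: L = λ/(μ-λ)
L = 2.2/(8.2-2.2) = 2.2/6.00
L = 0.3667 passengers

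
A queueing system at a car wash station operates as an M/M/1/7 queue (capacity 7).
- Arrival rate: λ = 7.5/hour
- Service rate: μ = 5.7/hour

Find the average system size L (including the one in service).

ρ = λ/μ = 7.5/5.7 = 1.3158
P₀ = (1-ρ)/(1-ρ^(K+1)) = (1-1.3158)/(1-1.3158^8) = -0.3158/-7.9850 = 0.03955
P_K = P₀×ρ^K = 0.03955 × 1.3158^7 = 0.03955 × 6.8286 = 0.2701
L = ρ[1 - (K+1)ρ^K + Kρ^(K+1)] / [(1-ρ)(1-ρ^(K+1))]
L = 1.3158 × (1 - 8×6.82856 + 7×8.98502) / ((1 - 1.3158) × (1 - 8.98502)) = 4.8353 cars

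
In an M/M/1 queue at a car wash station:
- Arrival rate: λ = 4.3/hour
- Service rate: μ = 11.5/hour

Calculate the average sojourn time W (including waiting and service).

First, compute utilization: ρ = λ/μ = 4.3/11.5 = 0.3739
For M/M/1: W = 1/(μ-λ)
W = 1/(11.5-4.3) = 1/7.20
W = 0.1389 hours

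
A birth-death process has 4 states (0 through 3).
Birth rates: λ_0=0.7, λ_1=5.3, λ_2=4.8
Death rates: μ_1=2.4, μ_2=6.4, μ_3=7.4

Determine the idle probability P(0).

Ratios P(n)/P(0) = (λ₀···λₙ₋₁)/(μ₁···μₙ):
P(1)/P(0) = (0.7)/(2.4) = 0.2917
P(2)/P(0) = (0.7×5.3)/(2.4×6.4) = 0.2415
P(3)/P(0) = (0.7×5.3×4.8)/(2.4×6.4×7.4) = 0.1567

Normalization: ∑ P(n) = 1
P(0) × (1.0000 + 0.2917 + 0.2415 + 0.1567) = 1
P(0) × 1.6899 = 1
P(0) = 1/1.6899 = 0.5918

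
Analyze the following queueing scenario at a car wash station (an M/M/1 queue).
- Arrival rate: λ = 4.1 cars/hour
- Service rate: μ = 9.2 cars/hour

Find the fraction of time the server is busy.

Server utilization: ρ = λ/μ
ρ = 4.1/9.2 = 0.4457
The server is busy 44.57% of the time.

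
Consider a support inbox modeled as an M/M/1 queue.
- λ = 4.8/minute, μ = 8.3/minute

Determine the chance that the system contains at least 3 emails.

ρ = λ/μ = 4.8/8.3 = 0.5783
P(N ≥ n) = ρⁿ
P(N ≥ 3) = 0.5783^3
P(N ≥ 3) = 0.1934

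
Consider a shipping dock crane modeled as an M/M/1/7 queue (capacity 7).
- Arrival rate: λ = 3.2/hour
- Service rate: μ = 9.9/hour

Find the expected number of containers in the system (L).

ρ = λ/μ = 3.2/9.9 = 0.323232
P₀ = (1-ρ)/(1-ρ^(K+1)) = (1-0.323232)/(1-0.323232^8) = 0.676768/0.999881 = 0.6768
P_K = P₀×ρ^K = 0.6768 × 0.323232^7 = 0.6768 × 0.0003686 = 0.0002495
L = ρ[1 - (K+1)ρ^K + Kρ^(K+1)] / [(1-ρ)(1-ρ^(K+1))]
L = 0.323232 × (1 - 8×0.0003686 + 7×0.0001192) / ((1 - 0.323232) × (1 - 0.0001192)) = 0.4767 containers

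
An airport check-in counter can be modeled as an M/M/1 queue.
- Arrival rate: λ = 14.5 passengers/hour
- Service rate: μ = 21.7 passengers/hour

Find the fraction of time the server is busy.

Server utilization: ρ = λ/μ
ρ = 14.5/21.7 = 0.6682
The server is busy 66.82% of the time.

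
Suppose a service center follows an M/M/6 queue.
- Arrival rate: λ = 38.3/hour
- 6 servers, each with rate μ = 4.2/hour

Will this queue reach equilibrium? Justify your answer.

Stability requires ρ = λ/(cμ) < 1
ρ = 38.3/(6 × 4.2) = 38.3/25.20 = 1.5198
Since 1.5198 ≥ 1, the system is UNSTABLE.
Need c > λ/μ = 38.3/4.2 = 9.12.
Minimum servers needed: c = 10.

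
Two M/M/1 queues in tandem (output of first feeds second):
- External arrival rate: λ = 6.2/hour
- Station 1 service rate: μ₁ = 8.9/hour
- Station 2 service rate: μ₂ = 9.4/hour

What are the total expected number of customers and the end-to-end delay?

By Jackson's theorem, each station behaves as independent M/M/1.
Station 1: ρ₁ = 6.2/8.9 = 0.6966, L₁ = ρ₁/(1-ρ₁) = λ/(μ₁-λ) = 6.2/2.70 = 2.2963
Station 2: ρ₂ = 6.2/9.4 = 0.6596, L₂ = ρ₂/(1-ρ₂) = λ/(μ₂-λ) = 6.2/3.20 = 1.9375
Total: L = L₁ + L₂ = 2.2963 + 1.9375 = 4.2338
W = L/λ = 4.2338/6.2 = 0.6829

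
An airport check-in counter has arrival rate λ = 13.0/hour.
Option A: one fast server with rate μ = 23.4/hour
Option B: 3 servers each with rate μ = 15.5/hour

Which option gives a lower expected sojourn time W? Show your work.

Option A: single server μ = 23.4 (M/M/1)
  ρ_A = 13.0/23.4 = 0.5556
  W_A = 1/(μ-λ) = 1/(23.4-13.0) = 1/10.40 = 0.09615

Option B: 3 servers μ = 15.5 (M/M/3)
  ρ_B = λ/(cμ) = 13.0/(3×15.5) = 0.2796
  Offered load a = λ/μ = cρ = 13.0/15.5 = 0.8387
  P₀ = [ Σₙ₌₀^2 aⁿ/n! + a^3/(3!(1-ρ)) ]⁻¹
  Σ = a^0/0! + a^1/1! + a^2/2! = 1.0000 + 0.8387 + 0.3517 = 2.1904
  a^3/(3!(1-ρ)) = 0.5900/(6 × 0.7204) = 0.1365
  P₀ = 1/(2.1904 + 0.1365) = 0.4298
  Lq = P₀·a^3·ρ / (3!(1-ρ)²) = 0.42975 × 0.58998 × 0.27957 / (6 × 0.51902) = 0.02276
  Wq_B = Lq/λ = 0.02276/13.0 = 0.001751
  W_B = Wq_B + 1/μ = 0.001751 + 0.06452 = 0.06627

Since W_B = 0.06627 < W_A = 0.09615, Option B (multiple servers) has the shorter time in system.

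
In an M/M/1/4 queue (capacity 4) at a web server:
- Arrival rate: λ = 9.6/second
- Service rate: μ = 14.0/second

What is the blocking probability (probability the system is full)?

ρ = λ/μ = 9.6/14.0 = 0.685714
P₀ = (1-ρ)/(1-ρ^(K+1)) = (1-0.685714)/(1-0.685714^5) = 0.314286/0.848394 = 0.3704
P_K = P₀×ρ^K = 0.3704 × 0.685714^4 = 0.3704 × 0.2211 = 0.08190
Blocking probability = 8.19%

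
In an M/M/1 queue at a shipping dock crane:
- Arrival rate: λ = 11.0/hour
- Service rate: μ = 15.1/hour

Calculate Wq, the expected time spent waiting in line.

First, compute utilization: ρ = λ/μ = 11.0/15.1 = 0.7285
For M/M/1: Wq = λ/(μ(μ-λ))
Wq = 11.0/(15.1 × (15.1-11.0))
Wq = 11.0/(15.1 × 4.10)
Wq = 0.1777 hours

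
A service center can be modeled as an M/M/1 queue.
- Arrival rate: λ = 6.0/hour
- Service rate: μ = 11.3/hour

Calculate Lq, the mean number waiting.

ρ = λ/μ = 6.0/11.3 = 0.5310
For M/M/1: Lq = λ²/(μ(μ-λ))
Lq = 36.00/(11.3 × 5.30)
Lq = 0.6011 customers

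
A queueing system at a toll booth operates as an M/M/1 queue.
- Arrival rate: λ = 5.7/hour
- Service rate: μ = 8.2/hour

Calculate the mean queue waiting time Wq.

First, compute utilization: ρ = λ/μ = 5.7/8.2 = 0.6951
For M/M/1: Wq = λ/(μ(μ-λ))
Wq = 5.7/(8.2 × (8.2-5.7))
Wq = 5.7/(8.2 × 2.50)
Wq = 0.2780 hours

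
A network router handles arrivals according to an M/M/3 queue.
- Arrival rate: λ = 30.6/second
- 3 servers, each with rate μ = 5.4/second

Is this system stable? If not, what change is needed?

Stability requires ρ = λ/(cμ) < 1
ρ = 30.6/(3 × 5.4) = 30.6/16.20 = 1.8889
Since 1.8889 ≥ 1, the system is UNSTABLE.
Need c > λ/μ = 30.6/5.4 = 5.67.
Minimum servers needed: c = 6.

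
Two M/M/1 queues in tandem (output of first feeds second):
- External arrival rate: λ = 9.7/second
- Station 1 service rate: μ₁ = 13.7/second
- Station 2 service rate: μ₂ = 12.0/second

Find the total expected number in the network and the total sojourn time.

By Jackson's theorem, each station behaves as independent M/M/1.
Station 1: ρ₁ = 9.7/13.7 = 0.7080, L₁ = ρ₁/(1-ρ₁) = λ/(μ₁-λ) = 9.7/4.00 = 2.4250
Station 2: ρ₂ = 9.7/12.0 = 0.8083, L₂ = ρ₂/(1-ρ₂) = λ/(μ₂-λ) = 9.7/2.30 = 4.2174
Total: L = L₁ + L₂ = 2.4250 + 4.2174 = 6.6424
W = L/λ = 6.6424/9.7 = 0.6848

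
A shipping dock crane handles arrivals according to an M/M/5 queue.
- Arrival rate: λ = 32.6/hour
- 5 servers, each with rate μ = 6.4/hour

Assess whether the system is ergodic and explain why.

Stability requires ρ = λ/(cμ) < 1
ρ = 32.6/(5 × 6.4) = 32.6/32.00 = 1.0188
Since 1.0188 ≥ 1, the system is UNSTABLE.
Need c > λ/μ = 32.6/6.4 = 5.09.
Minimum servers needed: c = 6.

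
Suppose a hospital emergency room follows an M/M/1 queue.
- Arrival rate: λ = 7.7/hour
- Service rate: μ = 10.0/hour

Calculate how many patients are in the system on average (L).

ρ = λ/μ = 7.7/10.0 = 0.7700
For M/M/1: L = λ/(μ-λ)
L = 7.7/(10.0-7.7) = 7.7/2.30
L = 3.3478 patients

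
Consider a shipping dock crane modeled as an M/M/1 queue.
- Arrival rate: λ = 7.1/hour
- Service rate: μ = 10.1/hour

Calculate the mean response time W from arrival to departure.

First, compute utilization: ρ = λ/μ = 7.1/10.1 = 0.7030
For M/M/1: W = 1/(μ-λ)
W = 1/(10.1-7.1) = 1/3.00
W = 0.3333 hours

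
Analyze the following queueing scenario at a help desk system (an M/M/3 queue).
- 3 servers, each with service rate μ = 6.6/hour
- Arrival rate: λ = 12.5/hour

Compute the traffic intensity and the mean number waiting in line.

Traffic intensity: ρ = λ/(cμ) = 12.5/(3×6.6) = 0.6313
Since ρ = 0.6313 < 1, system is stable.
Offered load a = λ/μ = cρ = 12.5/6.6 = 1.8939
P₀ = [ Σₙ₌₀^2 aⁿ/n! + a^3/(3!(1-ρ)) ]⁻¹
Σ = a^0/0! + a^1/1! + a^2/2! = 1.0000 + 1.8939 + 1.7935 = 4.6874
a^3/(3!(1-ρ)) = 6.7936/(6 × 0.36869) = 3.0711
P₀ = 1/(4.6874 + 3.0711) = 0.1289
Lq = P₀·a^3·ρ / (3!(1-ρ)²) = 0.12889 × 6.7936 × 0.63131 / (6 × 0.13593) = 0.6778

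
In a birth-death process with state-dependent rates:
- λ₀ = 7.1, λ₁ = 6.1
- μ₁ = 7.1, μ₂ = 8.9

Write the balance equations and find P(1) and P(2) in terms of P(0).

Balance equations:
State 0: λ₀P₀ = μ₁P₁ → P₁ = (λ₀/μ₁)P₀ = (7.1/7.1)P₀ = 1.0000P₀
State 1: P₂ = (λ₀λ₁)/(μ₁μ₂)P₀ = (7.1×6.1)/(7.1×8.9)P₀ = 0.6854P₀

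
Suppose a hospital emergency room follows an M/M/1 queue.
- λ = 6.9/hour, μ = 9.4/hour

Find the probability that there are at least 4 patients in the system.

ρ = λ/μ = 6.9/9.4 = 0.7340
P(N ≥ n) = ρⁿ
P(N ≥ 4) = 0.7340^4
P(N ≥ 4) = 0.2903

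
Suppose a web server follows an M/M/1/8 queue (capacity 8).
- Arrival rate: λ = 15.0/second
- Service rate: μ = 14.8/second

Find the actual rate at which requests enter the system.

ρ = λ/μ = 15.0/14.8 = 1.013514
P₀ = (1-ρ)/(1-ρ^(K+1)) = (1-1.013514)/(1-1.013514^9) = -0.01351/-0.1284 = 0.1052
P_K = P₀×ρ^K = 0.10524 × 1.013514^8 = 0.10524 × 1.1134 = 0.1172
λ_eff = λ(1-P_K) = 15.0 × (1 - 0.1171696) = 15.0 × 0.8828304 = 13.2425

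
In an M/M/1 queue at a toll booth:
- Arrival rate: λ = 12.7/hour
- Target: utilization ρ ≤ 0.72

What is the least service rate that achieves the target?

ρ = λ/μ, so μ = λ/ρ
μ ≥ 12.7/0.72 = 17.6389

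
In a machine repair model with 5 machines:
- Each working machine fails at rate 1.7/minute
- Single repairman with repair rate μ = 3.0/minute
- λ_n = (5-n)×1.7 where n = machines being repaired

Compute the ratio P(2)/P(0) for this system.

P(2)/P(0) = ∏_{i=0}^{2-1} λ_i/μ_{i+1}
= (5-0)×1.7/3.0 × (5-1)×1.7/3.0
= 6.4222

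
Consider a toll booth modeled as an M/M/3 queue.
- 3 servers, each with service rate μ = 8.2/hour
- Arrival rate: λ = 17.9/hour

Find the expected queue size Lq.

Traffic intensity: ρ = λ/(cμ) = 17.9/(3×8.2) = 0.7276
Since ρ = 0.7276 < 1, system is stable.
Offered load a = λ/μ = cρ = 17.9/8.2 = 2.1829
P₀ = [ Σₙ₌₀^2 aⁿ/n! + a^3/(3!(1-ρ)) ]⁻¹
Σ = a^0/0! + a^1/1! + a^2/2! = 1.0000 + 2.1829 + 2.3826 = 5.5655
a^3/(3!(1-ρ)) = 10.4020/(6 × 0.272358) = 6.3654
P₀ = 1/(5.5655 + 6.3654) = 0.08382
Lq = P₀·a^3·ρ / (3!(1-ρ)²) = 0.083816 × 10.4020 × 0.72764 / (6 × 0.074179) = 1.4254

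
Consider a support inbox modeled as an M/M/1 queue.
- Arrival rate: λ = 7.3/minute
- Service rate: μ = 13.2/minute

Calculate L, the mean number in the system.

ρ = λ/μ = 7.3/13.2 = 0.5530
For M/M/1: L = λ/(μ-λ)
L = 7.3/(13.2-7.3) = 7.3/5.90
L = 1.2373 emails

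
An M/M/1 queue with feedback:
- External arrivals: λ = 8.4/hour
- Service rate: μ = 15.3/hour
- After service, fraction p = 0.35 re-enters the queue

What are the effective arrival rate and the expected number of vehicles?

Effective arrival rate: λ_eff = λ/(1-p) = 8.4/(1-0.35) = 8.4/0.65 = 12.92308
ρ = λ_eff/μ = 12.92308/15.3 = 0.844646
L = ρ/(1-ρ) = 0.844646/(1-0.844646) = 5.4369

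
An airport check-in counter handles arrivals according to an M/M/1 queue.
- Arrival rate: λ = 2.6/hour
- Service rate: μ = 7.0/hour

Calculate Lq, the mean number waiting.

ρ = λ/μ = 2.6/7.0 = 0.3714
For M/M/1: Lq = λ²/(μ(μ-λ))
Lq = 6.76/(7.0 × 4.40)
Lq = 0.2195 passengers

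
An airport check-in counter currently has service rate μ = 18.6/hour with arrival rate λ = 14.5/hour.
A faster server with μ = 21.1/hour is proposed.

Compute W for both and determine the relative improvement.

System 1: ρ₁ = 14.5/18.6 = 0.7796, W₁ = 1/(18.6-14.5) = 0.2439
System 2: ρ₂ = 14.5/21.1 = 0.6872, W₂ = 1/(21.1-14.5) = 0.1515
Improvement: (W₁-W₂)/W₁ = (0.2439-0.1515)/0.2439 = 37.88%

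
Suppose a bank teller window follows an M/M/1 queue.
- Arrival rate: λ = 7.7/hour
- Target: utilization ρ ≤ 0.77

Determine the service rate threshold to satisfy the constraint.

ρ = λ/μ, so μ = λ/ρ
μ ≥ 7.7/0.77 = 10.0000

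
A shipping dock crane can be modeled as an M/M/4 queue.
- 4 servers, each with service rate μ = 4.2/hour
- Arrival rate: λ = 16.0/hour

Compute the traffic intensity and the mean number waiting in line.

Traffic intensity: ρ = λ/(cμ) = 16.0/(4×4.2) = 0.9524
Since ρ = 0.9524 < 1, system is stable.
Offered load a = λ/μ = cρ = 16.0/4.2 = 3.8095
P₀ = [ Σₙ₌₀^3 aⁿ/n! + a^4/(4!(1-ρ)) ]⁻¹
Σ = a^0/0! + a^1/1! + a^2/2! + a^3/3! = 1.0000 + 3.8095 + 7.2562 + 9.2143 = 21.2800
a^4/(4!(1-ρ)) = 210.611834/(24 × 0.0476190476) = 184.2854
P₀ = 1/(21.2800 + 184.2854) = 0.004865
Lq = P₀·a^4·ρ / (4!(1-ρ)²) = 0.00486463 × 210.6118 × 0.952381 / (24 × 0.00226757) = 17.9296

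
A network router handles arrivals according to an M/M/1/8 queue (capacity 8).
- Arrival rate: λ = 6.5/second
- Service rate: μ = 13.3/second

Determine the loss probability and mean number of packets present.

ρ = λ/μ = 6.5/13.3 = 0.48872
P₀ = (1-ρ)/(1-ρ^(K+1)) = (1-0.48872)/(1-0.48872^9) = 0.5113/0.9984 = 0.5121
P_K = P₀×ρ^K = 0.51209 × 0.48872^8 = 0.51209 × 0.0032545 = 0.001667
Blocking probability P_8 = 0.001667 (0.17%)
L = ρ[1 - (K+1)ρ^K + Kρ^(K+1)] / [(1-ρ)(1-ρ^(K+1))]
L = 0.48872 × (1 - 9×0.003254 + 8×0.001591) / ((1 - 0.48872) × (1 - 0.001591)) = 0.9415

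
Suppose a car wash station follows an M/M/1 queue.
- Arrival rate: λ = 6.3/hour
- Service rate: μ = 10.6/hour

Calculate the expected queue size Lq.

ρ = λ/μ = 6.3/10.6 = 0.5943
For M/M/1: Lq = λ²/(μ(μ-λ))
Lq = 39.69/(10.6 × 4.30)
Lq = 0.8708 cars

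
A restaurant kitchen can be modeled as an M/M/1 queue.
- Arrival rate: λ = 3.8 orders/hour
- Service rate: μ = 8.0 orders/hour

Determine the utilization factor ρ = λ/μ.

Server utilization: ρ = λ/μ
ρ = 3.8/8.0 = 0.4750
The server is busy 47.50% of the time.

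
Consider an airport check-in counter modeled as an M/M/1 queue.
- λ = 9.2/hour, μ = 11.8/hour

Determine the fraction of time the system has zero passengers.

ρ = λ/μ = 9.2/11.8 = 0.7797
P(0) = 1 - ρ = 1 - 0.7797 = 0.2203
The server is idle 22.03% of the time.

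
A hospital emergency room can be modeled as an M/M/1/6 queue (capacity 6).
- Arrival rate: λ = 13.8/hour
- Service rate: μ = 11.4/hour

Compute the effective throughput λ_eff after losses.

ρ = λ/μ = 13.8/11.4 = 1.210526
P₀ = (1-ρ)/(1-ρ^(K+1)) = (1-1.210526)/(1-1.210526^7) = -0.21053/-2.8091 = 0.07495
P_K = P₀×ρ^K = 0.07495 × 1.210526^6 = 0.07495 × 3.1466 = 0.2358
λ_eff = λ(1-P_K) = 13.8 × (1 - 0.235824) = 13.8 × 0.764176 = 10.5456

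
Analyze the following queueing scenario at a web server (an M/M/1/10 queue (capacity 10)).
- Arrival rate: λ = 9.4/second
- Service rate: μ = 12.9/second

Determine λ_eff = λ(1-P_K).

ρ = λ/μ = 9.4/12.9 = 0.72868
P₀ = (1-ρ)/(1-ρ^(K+1)) = (1-0.72868)/(1-0.72868^11) = 0.2713/0.9692 = 0.2799
P_K = P₀×ρ^K = 0.2799 × 0.72868^10 = 0.2799 × 0.04221 = 0.01181
λ_eff = λ(1-P_K) = 9.4 × (1 - 0.011815) = 9.4 × 0.98818 = 9.2889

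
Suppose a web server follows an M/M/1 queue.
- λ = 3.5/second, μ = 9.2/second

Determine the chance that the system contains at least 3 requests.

ρ = λ/μ = 3.5/9.2 = 0.38043
P(N ≥ n) = ρⁿ
P(N ≥ 3) = 0.38043^3
P(N ≥ 3) = 0.05506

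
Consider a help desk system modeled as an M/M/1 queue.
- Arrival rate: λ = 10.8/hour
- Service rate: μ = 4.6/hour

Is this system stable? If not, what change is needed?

Stability requires ρ = λ/(cμ) < 1
ρ = 10.8/(1 × 4.6) = 10.8/4.60 = 2.3478
Since 2.3478 ≥ 1, the system is UNSTABLE.
Queue grows without bound. Need μ > λ = 10.8.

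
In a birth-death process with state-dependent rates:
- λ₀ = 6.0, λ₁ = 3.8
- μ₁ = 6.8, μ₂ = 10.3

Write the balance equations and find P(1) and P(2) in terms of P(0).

Balance equations:
State 0: λ₀P₀ = μ₁P₁ → P₁ = (λ₀/μ₁)P₀ = (6.0/6.8)P₀ = 0.8824P₀
State 1: P₂ = (λ₀λ₁)/(μ₁μ₂)P₀ = (6.0×3.8)/(6.8×10.3)P₀ = 0.3255P₀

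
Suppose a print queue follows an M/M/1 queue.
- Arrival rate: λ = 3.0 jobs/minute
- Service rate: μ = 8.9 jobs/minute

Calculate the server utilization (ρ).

Server utilization: ρ = λ/μ
ρ = 3.0/8.9 = 0.3371
The server is busy 33.71% of the time.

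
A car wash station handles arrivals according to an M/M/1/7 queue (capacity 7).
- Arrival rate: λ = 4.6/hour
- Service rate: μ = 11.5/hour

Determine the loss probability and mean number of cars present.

ρ = λ/μ = 4.6/11.5 = 0.4000
P₀ = (1-ρ)/(1-ρ^(K+1)) = (1-0.4000)/(1-0.4000^8) = 0.6000/0.9993 = 0.6004
P_K = P₀×ρ^K = 0.60039 × 0.4000^7 = 0.60039 × 0.0016384 = 0.0009837
Blocking probability P_7 = 0.0009837 (0.09837%)
L = ρ[1 - (K+1)ρ^K + Kρ^(K+1)] / [(1-ρ)(1-ρ^(K+1))]
L = 0.4000 × (1 - 8×0.001638 + 7×0.0006554) / ((1 - 0.4000) × (1 - 0.0006554)) = 0.6614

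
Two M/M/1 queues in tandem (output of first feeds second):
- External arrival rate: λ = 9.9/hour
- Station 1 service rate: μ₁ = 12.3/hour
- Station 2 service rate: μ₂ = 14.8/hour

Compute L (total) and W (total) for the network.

By Jackson's theorem, each station behaves as independent M/M/1.
Station 1: ρ₁ = 9.9/12.3 = 0.8049, L₁ = ρ₁/(1-ρ₁) = λ/(μ₁-λ) = 9.9/2.40 = 4.1250
Station 2: ρ₂ = 9.9/14.8 = 0.6689, L₂ = ρ₂/(1-ρ₂) = λ/(μ₂-λ) = 9.9/4.90 = 2.0204
Total: L = L₁ + L₂ = 4.1250 + 2.0204 = 6.1454
W = L/λ = 6.1454/9.9 = 0.6207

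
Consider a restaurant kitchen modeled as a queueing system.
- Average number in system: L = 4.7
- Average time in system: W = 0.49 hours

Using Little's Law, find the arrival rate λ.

Little's Law: L = λW, so λ = L/W
λ = 4.7/0.49 = 9.5918 orders/hour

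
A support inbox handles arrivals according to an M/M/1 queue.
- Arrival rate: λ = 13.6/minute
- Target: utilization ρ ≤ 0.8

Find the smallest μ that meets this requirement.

ρ = λ/μ, so μ = λ/ρ
μ ≥ 13.6/0.8 = 17.0000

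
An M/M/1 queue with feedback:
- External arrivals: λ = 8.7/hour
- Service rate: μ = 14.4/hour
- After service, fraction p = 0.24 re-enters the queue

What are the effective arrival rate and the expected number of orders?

Effective arrival rate: λ_eff = λ/(1-p) = 8.7/(1-0.24) = 8.7/0.76 = 11.44737
ρ = λ_eff/μ = 11.44737/14.4 = 0.794956
L = ρ/(1-ρ) = 0.794956/(1-0.794956) = 3.8770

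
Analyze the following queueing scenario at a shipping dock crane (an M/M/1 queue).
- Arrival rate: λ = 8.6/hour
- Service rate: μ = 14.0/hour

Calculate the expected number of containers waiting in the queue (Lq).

ρ = λ/μ = 8.6/14.0 = 0.6143
For M/M/1: Lq = λ²/(μ(μ-λ))
Lq = 73.96/(14.0 × 5.40)
Lq = 0.9783 containers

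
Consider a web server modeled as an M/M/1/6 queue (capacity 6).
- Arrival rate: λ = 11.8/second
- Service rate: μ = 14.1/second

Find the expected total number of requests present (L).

ρ = λ/μ = 11.8/14.1 = 0.83688
P₀ = (1-ρ)/(1-ρ^(K+1)) = (1-0.83688)/(1-0.83688^7) = 0.1631/0.7125 = 0.2289
P_K = P₀×ρ^K = 0.22894 × 0.83688^6 = 0.22894 × 0.34354 = 0.07865
L = ρ[1 - (K+1)ρ^K + Kρ^(K+1)] / [(1-ρ)(1-ρ^(K+1))]
L = 0.83688 × (1 - 7×0.343541 + 6×0.287503) / ((1 - 0.83688) × (1 - 0.287503)) = 2.3059 requests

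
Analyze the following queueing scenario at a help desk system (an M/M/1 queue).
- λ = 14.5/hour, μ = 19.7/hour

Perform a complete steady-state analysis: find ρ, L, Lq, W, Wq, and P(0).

Step 1: ρ = λ/μ = 14.5/19.7 = 0.7360
Step 2: L = λ/(μ-λ) = 14.5/5.20 = 2.7885
Step 3: Lq = λ²/(μ(μ-λ)) = 210.25/(19.7×5.20) = 2.0524
Step 4: W = 1/(μ-λ) = 1/5.20 = 0.19231
Step 5: Wq = λ/(μ(μ-λ)) = 14.5/(19.7×5.20) = 0.1415
Step 6: P(0) = 1-ρ = 0.2640
Verify: L = λW = 14.5×0.19231 = 2.7885 ✔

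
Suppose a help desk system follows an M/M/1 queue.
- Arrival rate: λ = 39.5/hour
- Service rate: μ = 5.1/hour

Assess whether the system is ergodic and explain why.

Stability requires ρ = λ/(cμ) < 1
ρ = 39.5/(1 × 5.1) = 39.5/5.10 = 7.7451
Since 7.7451 ≥ 1, the system is UNSTABLE.
Queue grows without bound. Need μ > λ = 39.5.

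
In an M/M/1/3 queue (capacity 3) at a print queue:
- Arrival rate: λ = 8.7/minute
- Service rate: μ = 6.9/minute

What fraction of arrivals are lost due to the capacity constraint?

ρ = λ/μ = 8.7/6.9 = 1.26087
P₀ = (1-ρ)/(1-ρ^(K+1)) = (1-1.26087)/(1-1.26087^4) = -0.2609/-1.5274 = 0.1708
P_K = P₀×ρ^K = 0.17079 × 1.26087^3 = 0.17079 × 2.0045 = 0.3423
Blocking probability = 34.23%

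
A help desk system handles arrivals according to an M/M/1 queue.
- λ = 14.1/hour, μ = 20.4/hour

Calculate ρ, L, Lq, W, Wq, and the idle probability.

Step 1: ρ = λ/μ = 14.1/20.4 = 0.6912
Step 2: L = λ/(μ-λ) = 14.1/6.30 = 2.2381
Step 3: Lq = λ²/(μ(μ-λ)) = 198.81/(20.4×6.30) = 1.5469
Step 4: W = 1/(μ-λ) = 1/6.30 = 0.15873
Step 5: Wq = λ/(μ(μ-λ)) = 14.1/(20.4×6.30) = 0.1097
Step 6: P(0) = 1-ρ = 0.3088
Verify: L = λW = 14.1×0.15873 = 2.2381 ✔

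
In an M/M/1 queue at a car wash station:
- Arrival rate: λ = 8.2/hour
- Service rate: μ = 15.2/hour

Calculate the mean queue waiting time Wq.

First, compute utilization: ρ = λ/μ = 8.2/15.2 = 0.5395
For M/M/1: Wq = λ/(μ(μ-λ))
Wq = 8.2/(15.2 × (15.2-8.2))
Wq = 8.2/(15.2 × 7.00)
Wq = 0.07707 hours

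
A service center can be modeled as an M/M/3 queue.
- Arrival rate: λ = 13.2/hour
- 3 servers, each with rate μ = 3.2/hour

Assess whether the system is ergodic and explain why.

Stability requires ρ = λ/(cμ) < 1
ρ = 13.2/(3 × 3.2) = 13.2/9.60 = 1.3750
Since 1.3750 ≥ 1, the system is UNSTABLE.
Need c > λ/μ = 13.2/3.2 = 4.12.
Minimum servers needed: c = 5.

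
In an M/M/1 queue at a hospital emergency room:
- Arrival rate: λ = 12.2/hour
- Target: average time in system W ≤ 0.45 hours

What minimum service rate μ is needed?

For M/M/1: W = 1/(μ-λ)
Need W ≤ 0.45, so 1/(μ-λ) ≤ 0.45
μ - λ ≥ 1/0.45 = 2.2222
μ ≥ 12.2 + 2.2222 = 14.4222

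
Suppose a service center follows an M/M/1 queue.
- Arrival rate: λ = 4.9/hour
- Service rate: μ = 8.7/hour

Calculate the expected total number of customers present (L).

ρ = λ/μ = 4.9/8.7 = 0.5632
For M/M/1: L = λ/(μ-λ)
L = 4.9/(8.7-4.9) = 4.9/3.80
L = 1.2895 customers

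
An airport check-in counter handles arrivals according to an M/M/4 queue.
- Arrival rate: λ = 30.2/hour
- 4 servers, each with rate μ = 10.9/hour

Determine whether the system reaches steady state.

Stability requires ρ = λ/(cμ) < 1
ρ = 30.2/(4 × 10.9) = 30.2/43.60 = 0.6927
Since 0.6927 < 1, the system is STABLE.
The servers are busy 69.27% of the time.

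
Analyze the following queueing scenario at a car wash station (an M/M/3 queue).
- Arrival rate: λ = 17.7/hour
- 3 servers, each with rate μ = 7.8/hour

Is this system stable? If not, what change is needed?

Stability requires ρ = λ/(cμ) < 1
ρ = 17.7/(3 × 7.8) = 17.7/23.40 = 0.7564
Since 0.7564 < 1, the system is STABLE.
The servers are busy 75.64% of the time.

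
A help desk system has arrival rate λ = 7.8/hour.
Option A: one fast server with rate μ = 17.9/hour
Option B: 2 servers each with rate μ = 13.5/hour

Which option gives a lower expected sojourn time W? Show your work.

Option A: single server μ = 17.9 (M/M/1)
  ρ_A = 7.8/17.9 = 0.4358
  W_A = 1/(μ-λ) = 1/(17.9-7.8) = 1/10.10 = 0.09901

Option B: 2 servers μ = 13.5 (M/M/2)
  ρ_B = λ/(cμ) = 7.8/(2×13.5) = 0.2889
  Offered load a = λ/μ = cρ = 7.8/13.5 = 0.5778
  P₀ = [ Σₙ₌₀^1 aⁿ/n! + a^2/(2!(1-ρ)) ]⁻¹
  Σ = a^0/0! + a^1/1! = 1.0000 + 0.5778 = 1.5778
  a^2/(2!(1-ρ)) = 0.3338/(2 × 0.7111) = 0.2347
  P₀ = 1/(1.5778 + 0.2347) = 0.5517
  Lq = P₀·a^2·ρ / (2!(1-ρ)²) = 0.55172 × 0.33383 × 0.28889 / (2 × 0.50568) = 0.05261
  Wq_B = Lq/λ = 0.05261/7.8 = 0.0067449
  W_B = Wq_B + 1/μ = 0.0067449 + 0.074074 = 0.08082

Since W_B = 0.08082 < W_A = 0.09901, Option B (multiple servers) has the shorter time in system.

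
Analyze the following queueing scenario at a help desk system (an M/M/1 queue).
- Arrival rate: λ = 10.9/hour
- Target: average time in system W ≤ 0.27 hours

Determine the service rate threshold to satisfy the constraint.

For M/M/1: W = 1/(μ-λ)
Need W ≤ 0.27, so 1/(μ-λ) ≤ 0.27
μ - λ ≥ 1/0.27 = 3.7037
μ ≥ 10.9 + 3.7037 = 14.6037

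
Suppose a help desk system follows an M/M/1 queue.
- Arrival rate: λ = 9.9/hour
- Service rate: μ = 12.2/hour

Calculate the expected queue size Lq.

ρ = λ/μ = 9.9/12.2 = 0.8115
For M/M/1: Lq = λ²/(μ(μ-λ))
Lq = 98.01/(12.2 × 2.30)
Lq = 3.4929 tickets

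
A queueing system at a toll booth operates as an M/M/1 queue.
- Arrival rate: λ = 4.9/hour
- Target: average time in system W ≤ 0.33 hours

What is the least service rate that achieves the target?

For M/M/1: W = 1/(μ-λ)
Need W ≤ 0.33, so 1/(μ-λ) ≤ 0.33
μ - λ ≥ 1/0.33 = 3.0303
μ ≥ 4.9 + 3.0303 = 7.9303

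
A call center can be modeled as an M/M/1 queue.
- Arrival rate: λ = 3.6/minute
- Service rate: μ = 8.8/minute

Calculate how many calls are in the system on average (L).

ρ = λ/μ = 3.6/8.8 = 0.4091
For M/M/1: L = λ/(μ-λ)
L = 3.6/(8.8-3.6) = 3.6/5.20
L = 0.6923 calls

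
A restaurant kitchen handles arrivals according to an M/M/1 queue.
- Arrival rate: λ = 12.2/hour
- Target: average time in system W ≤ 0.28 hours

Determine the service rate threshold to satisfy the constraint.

For M/M/1: W = 1/(μ-λ)
Need W ≤ 0.28, so 1/(μ-λ) ≤ 0.28
μ - λ ≥ 1/0.28 = 3.5714
μ ≥ 12.2 + 3.5714 = 15.7714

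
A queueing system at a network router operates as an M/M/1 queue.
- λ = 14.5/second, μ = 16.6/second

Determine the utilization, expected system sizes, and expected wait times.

Step 1: ρ = λ/μ = 14.5/16.6 = 0.8735
Step 2: L = λ/(μ-λ) = 14.5/2.10 = 6.9048
Step 3: Lq = λ²/(μ(μ-λ)) = 210.25/(16.6×2.10) = 6.0313
Step 4: W = 1/(μ-λ) = 1/2.10 = 0.47619
Step 5: Wq = λ/(μ(μ-λ)) = 14.5/(16.6×2.10) = 0.4159
Step 6: P(0) = 1-ρ = 0.1265
Verify: L = λW = 14.5×0.47619 = 6.9048 ✔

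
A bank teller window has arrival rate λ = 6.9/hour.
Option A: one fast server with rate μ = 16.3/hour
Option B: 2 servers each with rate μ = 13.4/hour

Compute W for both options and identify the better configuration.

Option A: single server μ = 16.3 (M/M/1)
  ρ_A = 6.9/16.3 = 0.4233
  W_A = 1/(μ-λ) = 1/(16.3-6.9) = 1/9.40 = 0.1064

Option B: 2 servers μ = 13.4 (M/M/2)
  ρ_B = λ/(cμ) = 6.9/(2×13.4) = 0.2575
  Offered load a = λ/μ = cρ = 6.9/13.4 = 0.5149
  P₀ = [ Σₙ₌₀^1 aⁿ/n! + a^2/(2!(1-ρ)) ]⁻¹
  Σ = a^0/0! + a^1/1! = 1.0000 + 0.5149 = 1.5149
  a^2/(2!(1-ρ)) = 0.2651/(2 × 0.7425) = 0.1785
  P₀ = 1/(1.5149 + 0.1785) = 0.5905
  Lq = P₀·a^2·ρ / (2!(1-ρ)²) = 0.59050 × 0.26515 × 0.25746 / (2 × 0.55136) = 0.03656
  Wq_B = Lq/λ = 0.036556/6.9 = 0.0052980
  W_B = Wq_B + 1/μ = 0.0052980 + 0.074627 = 0.07992

Since W_B = 0.07992 < W_A = 0.1064, Option B (multiple servers) has the shorter time in system.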